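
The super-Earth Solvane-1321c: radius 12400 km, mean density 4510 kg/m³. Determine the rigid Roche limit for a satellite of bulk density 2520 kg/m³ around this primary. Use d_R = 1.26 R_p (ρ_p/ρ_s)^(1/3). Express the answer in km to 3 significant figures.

19000 km

d_R = 1.26 × 12400 km × (4510/2520)^(1/3)
    = 19000 km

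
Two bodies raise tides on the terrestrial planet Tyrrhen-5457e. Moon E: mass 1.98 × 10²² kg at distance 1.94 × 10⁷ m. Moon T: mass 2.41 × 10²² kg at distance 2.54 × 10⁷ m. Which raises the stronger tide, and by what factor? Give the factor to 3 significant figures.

Moon E, by a factor of ≈ 1.84

Tidal acceleration ∝ M/d³, so compare M/d³ for each.
Moon E: (1.98 × 10²²) / (1.94 × 10⁷)³ = 2.712
Moon T: (2.41 × 10²²) / (2.54 × 10⁷)³ = 1.471
Ratio (larger/smaller) = 1.84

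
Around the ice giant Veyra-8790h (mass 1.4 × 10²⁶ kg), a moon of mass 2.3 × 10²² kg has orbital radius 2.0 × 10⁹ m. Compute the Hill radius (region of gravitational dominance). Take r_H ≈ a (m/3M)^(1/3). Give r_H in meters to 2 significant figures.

7.6 × 10⁷ m

r_H ≈ a (m/3M)^(1/3)
    = (2.0 × 10⁹) × (2.3 × 10²² / (3 × 1.4 × 10²⁶))^(1/3)
    = 7.6 × 10⁷ m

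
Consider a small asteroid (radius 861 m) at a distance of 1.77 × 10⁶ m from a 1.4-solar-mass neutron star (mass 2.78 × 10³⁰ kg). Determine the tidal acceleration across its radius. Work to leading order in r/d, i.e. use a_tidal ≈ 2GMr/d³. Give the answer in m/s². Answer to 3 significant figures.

5.76 × 10⁴ m/s²

Δa = 2GMr/d³
   = 2 × (6.674 × 10⁻¹¹) × (2.78 × 10³⁰) × (861) / (1.77 × 10⁶)³
   = 5.76 × 10⁴ m/s²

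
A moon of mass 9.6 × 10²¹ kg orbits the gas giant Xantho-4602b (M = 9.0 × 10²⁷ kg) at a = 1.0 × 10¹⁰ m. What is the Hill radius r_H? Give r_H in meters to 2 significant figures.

r_H ≈ a (m/3M)^(1/3)
    = (1.0 × 10¹⁰) × (9.6 × 10²¹ / (3 × 9.0 × 10²⁷))^(1/3)
    = 7.1 × 10⁷ m

7.1 × 10⁷ m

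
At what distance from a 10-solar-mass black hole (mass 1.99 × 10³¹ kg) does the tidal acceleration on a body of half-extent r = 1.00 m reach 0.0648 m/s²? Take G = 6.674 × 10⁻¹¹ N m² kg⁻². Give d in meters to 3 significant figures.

3.45 × 10⁷ m

2GMr/d³ = a_tidal  ⇒  d = (2GMr / a_tidal)^(1/3)
d = (2 × 6.674×10⁻¹¹ × (1.99 × 10³¹) × (1.00) / (0.0648))^(1/3)
  = 3.45 × 10⁷ m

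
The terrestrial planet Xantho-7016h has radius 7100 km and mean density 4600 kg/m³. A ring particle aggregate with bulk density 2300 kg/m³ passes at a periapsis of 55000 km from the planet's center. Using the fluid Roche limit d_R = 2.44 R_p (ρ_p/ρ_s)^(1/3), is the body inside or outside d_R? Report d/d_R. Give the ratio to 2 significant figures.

d_R = 2.44 × (7100 km) × (4600/2300)^(1/3) = 21830 km
d/d_R = (55000) / (21830) = 2.5
Since d/d_R > 1, the body is outside the Roche limit.

outside; d/d_R ≈ 2.5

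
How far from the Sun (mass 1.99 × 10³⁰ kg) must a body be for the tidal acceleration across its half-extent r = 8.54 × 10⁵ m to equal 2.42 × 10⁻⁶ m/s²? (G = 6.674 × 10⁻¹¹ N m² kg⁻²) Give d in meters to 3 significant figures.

4.54 × 10¹⁰ m

2GMr/d³ = a_tidal  ⇒  d = (2GMr / a_tidal)^(1/3)
d = (2 × 6.674×10⁻¹¹ × (1.99 × 10³⁰) × (8.54 × 10⁵) / (2.42 × 10⁻⁶))^(1/3)
  = 4.54 × 10¹⁰ m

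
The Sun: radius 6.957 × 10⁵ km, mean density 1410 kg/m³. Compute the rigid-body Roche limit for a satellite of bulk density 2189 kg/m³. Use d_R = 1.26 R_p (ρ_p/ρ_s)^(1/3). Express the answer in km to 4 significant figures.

d_R = 1.26 × 6.957 × 10⁵ km × (1410/2189)^(1/3)
    = 7.570 × 10⁵ km

7.570 × 10⁵ km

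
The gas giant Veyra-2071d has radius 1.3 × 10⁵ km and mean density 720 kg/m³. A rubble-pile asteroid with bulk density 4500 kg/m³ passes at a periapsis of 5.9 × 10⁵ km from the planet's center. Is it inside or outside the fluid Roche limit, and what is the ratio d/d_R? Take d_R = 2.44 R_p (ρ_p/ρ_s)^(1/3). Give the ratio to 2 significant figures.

outside; d/d_R ≈ 3.4

d_R = 2.44 × (1.3 × 10⁵ km) × (720/4500)^(1/3) = 1.722 × 10⁵ km
d/d_R = (5.9 × 10⁵) / (1.722 × 10⁵) = 3.4
Since d/d_R > 1, the body is outside the Roche limit.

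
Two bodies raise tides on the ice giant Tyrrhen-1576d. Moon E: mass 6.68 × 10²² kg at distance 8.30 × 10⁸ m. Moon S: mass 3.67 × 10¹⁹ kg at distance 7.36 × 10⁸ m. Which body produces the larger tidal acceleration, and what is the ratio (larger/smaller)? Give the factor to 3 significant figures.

Tidal acceleration ∝ M/d³, so compare M/d³ for each.
Moon E: (6.68 × 10²²) / (8.30 × 10⁸)³ = 1.168 × 10⁻⁴
Moon S: (3.67 × 10¹⁹) / (7.36 × 10⁸)³ = 9.205 × 10⁻⁸
Ratio (larger/smaller) = 1270

Moon E, by a factor of ≈ 1270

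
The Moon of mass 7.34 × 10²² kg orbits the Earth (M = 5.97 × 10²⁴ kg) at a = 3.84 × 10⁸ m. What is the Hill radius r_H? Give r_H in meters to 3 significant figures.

r_H ≈ a (m/3M)^(1/3)
    = (3.84 × 10⁸) × (7.34 × 10²² / (3 × 5.97 × 10²⁴))^(1/3)
    = 6.15 × 10⁷ m

6.15 × 10⁷ m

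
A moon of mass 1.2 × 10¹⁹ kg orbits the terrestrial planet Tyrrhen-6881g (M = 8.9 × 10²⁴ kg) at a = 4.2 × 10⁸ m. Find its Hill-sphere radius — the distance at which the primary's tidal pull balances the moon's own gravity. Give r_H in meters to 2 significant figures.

r_H ≈ a (m/3M)^(1/3)
    = (4.2 × 10⁸) × (1.2 × 10¹⁹ / (3 × 8.9 × 10²⁴))^(1/3)
    = 3.2 × 10⁶ m

3.2 × 10⁶ m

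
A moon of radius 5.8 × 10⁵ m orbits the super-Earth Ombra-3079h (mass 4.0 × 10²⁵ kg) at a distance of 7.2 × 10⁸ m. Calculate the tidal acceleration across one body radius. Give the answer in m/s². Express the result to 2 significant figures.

8.3 × 10⁻⁶ m/s²

Δg = 2GMr/d³
   = 2 × (6.674 × 10⁻¹¹) × (4.0 × 10²⁵) × (5.8 × 10⁵) / (7.2 × 10⁸)³
   = 8.3 × 10⁻⁶ m/s²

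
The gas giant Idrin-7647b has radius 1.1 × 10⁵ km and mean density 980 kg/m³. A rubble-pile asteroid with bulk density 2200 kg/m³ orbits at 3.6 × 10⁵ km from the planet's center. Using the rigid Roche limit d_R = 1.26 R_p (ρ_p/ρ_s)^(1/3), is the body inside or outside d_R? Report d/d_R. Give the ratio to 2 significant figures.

outside; d/d_R ≈ 3.4

d_R = 1.26 × (1.1 × 10⁵ km) × (980/2200)^(1/3) = 1.059 × 10⁵ km
d/d_R = (3.6 × 10⁵) / (1.059 × 10⁵) = 3.4
Since d/d_R > 1, the body is outside the Roche limit.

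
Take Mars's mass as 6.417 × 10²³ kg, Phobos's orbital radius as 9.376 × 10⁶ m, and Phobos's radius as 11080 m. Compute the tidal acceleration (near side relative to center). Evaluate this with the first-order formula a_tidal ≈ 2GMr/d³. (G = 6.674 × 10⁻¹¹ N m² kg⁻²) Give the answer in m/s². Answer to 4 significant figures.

1.151 × 10⁻³ m/s²

The tidal stretch is the gradient of GM/d² times the body's extent r, hence the 1/d³ dependence.
Δa = 2GMr/d³
   = 2 × (6.674 × 10⁻¹¹) × (6.417 × 10²³) × (11080) / (9.376 × 10⁶)³
   = 1.151 × 10⁻³ m/s²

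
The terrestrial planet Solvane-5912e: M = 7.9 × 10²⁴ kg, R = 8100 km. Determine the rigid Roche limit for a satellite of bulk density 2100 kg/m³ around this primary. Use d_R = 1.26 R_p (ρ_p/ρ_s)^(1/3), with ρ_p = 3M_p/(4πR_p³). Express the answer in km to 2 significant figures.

ρ_p = 3M_p/(4πR_p³) = 3 × (7.9 × 10²⁴) / (4π × (8.1 × 10⁶ m)³) = 3500 kg/m³
d_R = 1.26 × 8100 km × (3500/2100)^(1/3)
    = 12000 km

12000 km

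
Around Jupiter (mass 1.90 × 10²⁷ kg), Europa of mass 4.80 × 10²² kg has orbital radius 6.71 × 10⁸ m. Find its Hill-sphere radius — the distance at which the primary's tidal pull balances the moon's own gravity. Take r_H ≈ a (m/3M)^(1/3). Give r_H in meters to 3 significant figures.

1.37 × 10⁷ m

r_H ≈ a (m/3M)^(1/3)
    = (6.71 × 10⁸) × (4.80 × 10²² / (3 × 1.90 × 10²⁷))^(1/3)
    = 1.37 × 10⁷ m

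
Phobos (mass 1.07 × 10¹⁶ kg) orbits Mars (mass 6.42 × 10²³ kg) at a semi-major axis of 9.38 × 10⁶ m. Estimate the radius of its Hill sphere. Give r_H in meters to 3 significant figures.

r_H ≈ a (m/3M)^(1/3)
    = (9.38 × 10⁶) × (1.07 × 10¹⁶ / (3 × 6.42 × 10²³))^(1/3)
    = 1.66 × 10⁴ m

1.66 × 10⁴ m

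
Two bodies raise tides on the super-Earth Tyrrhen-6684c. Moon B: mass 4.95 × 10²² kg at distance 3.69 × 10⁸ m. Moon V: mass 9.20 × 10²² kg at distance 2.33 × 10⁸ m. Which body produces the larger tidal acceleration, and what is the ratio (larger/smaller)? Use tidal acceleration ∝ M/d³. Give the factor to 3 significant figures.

Compare M/d³ for the two perturbers:
Moon B: (4.95 × 10²²) / (3.69 × 10⁸)³ = 9.852 × 10⁻⁴
Moon V: (9.20 × 10²²) / (2.33 × 10⁸)³ = 7.273 × 10⁻³
Ratio (larger/smaller) = 7.38

Moon V, by a factor of ≈ 7.38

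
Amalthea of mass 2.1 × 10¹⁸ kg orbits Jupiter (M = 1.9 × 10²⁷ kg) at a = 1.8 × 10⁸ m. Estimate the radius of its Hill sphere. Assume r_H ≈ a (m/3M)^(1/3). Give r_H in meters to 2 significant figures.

1.3 × 10⁵ m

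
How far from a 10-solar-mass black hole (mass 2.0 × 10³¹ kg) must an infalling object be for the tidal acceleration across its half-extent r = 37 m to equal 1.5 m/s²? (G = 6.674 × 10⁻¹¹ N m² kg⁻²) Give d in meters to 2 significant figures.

4.0 × 10⁷ m

2GMr/d³ = a_tidal  ⇒  d = (2GMr / a_tidal)^(1/3)
d = (2 × 6.674×10⁻¹¹ × (2.0 × 10³¹) × (37) / (1.5))^(1/3)
  = 4.0 × 10⁷ m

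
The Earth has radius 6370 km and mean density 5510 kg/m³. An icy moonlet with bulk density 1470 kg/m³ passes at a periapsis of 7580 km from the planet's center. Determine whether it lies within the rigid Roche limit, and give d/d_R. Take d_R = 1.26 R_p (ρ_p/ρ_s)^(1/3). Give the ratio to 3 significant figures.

d_R = 1.26 × (6370 km) × (5510/1470)^(1/3) = 12470 km
d/d_R = (7580) / (12470) = 0.608
Since d/d_R < 1, the body is inside the Roche limit.

inside; d/d_R ≈ 0.608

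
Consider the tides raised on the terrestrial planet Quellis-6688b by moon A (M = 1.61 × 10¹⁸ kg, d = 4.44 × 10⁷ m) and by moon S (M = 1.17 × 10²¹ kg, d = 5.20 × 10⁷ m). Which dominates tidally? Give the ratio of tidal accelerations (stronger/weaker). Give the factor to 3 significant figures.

The tide-raising term goes as M/d³ (the gradient of a 1/d² field).
Moon A: (1.61 × 10¹⁸) / (4.44 × 10⁷)³ = 1.839 × 10⁻⁵
Moon S: (1.17 × 10²¹) / (5.20 × 10⁷)³ = 8.321 × 10⁻³
Ratio (larger/smaller) = 452

Moon S, by a factor of ≈ 452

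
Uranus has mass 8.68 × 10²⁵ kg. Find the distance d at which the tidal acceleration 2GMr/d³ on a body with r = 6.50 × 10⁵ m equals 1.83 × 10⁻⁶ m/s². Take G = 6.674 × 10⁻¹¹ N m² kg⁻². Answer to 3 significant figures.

2GMr/d³ = a_tidal  ⇒  d = (2GMr / a_tidal)^(1/3)
d = (2 × 6.674×10⁻¹¹ × (8.68 × 10²⁵) × (6.50 × 10⁵) / (1.83 × 10⁻⁶))^(1/3)
  = 1.60 × 10⁹ m

1.60 × 10⁹ m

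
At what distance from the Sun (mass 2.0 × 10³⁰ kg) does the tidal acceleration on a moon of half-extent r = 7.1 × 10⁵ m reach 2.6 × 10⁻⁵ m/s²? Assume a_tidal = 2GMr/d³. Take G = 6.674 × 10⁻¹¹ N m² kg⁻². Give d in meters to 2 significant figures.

1.9 × 10¹⁰ m

2GMr/d³ = a_tidal  ⇒  d = (2GMr / a_tidal)^(1/3)
d = (2 × 6.674×10⁻¹¹ × (2.0 × 10³⁰) × (7.1 × 10⁵) / (2.6 × 10⁻⁵))^(1/3)
  = 1.9 × 10¹⁰ m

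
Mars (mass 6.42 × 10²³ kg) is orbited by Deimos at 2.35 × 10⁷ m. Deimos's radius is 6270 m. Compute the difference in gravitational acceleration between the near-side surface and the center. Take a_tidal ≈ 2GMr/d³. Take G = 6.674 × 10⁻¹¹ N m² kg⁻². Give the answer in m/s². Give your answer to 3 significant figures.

Δa = 2GMr/d³
   = 2 × (6.674 × 10⁻¹¹) × (6.42 × 10²³) × (6270) / (2.35 × 10⁷)³
   = 4.14 × 10⁻⁵ m/s²

4.14 × 10⁻⁵ m/s²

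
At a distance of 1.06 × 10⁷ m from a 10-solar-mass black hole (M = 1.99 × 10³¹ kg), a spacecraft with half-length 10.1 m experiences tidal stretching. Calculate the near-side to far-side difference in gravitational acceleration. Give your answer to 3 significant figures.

4.51 × 10¹ m/s²

Δg = 4GMr/d³
   = 4 × (6.674 × 10⁻¹¹) × (1.99 × 10³¹) × (10.1) / (1.06 × 10⁷)³
   = 4.51 × 10¹ m/s²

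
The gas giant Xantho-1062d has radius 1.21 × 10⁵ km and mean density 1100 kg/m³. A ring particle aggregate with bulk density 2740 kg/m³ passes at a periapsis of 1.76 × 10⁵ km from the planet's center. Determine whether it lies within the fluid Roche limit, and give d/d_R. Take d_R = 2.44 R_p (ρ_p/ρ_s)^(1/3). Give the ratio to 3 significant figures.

d_R = 2.44 × (1.21 × 10⁵ km) × (1100/2740)^(1/3) = 2.178 × 10⁵ km
d/d_R = (1.76 × 10⁵) / (2.178 × 10⁵) = 0.808
Since d/d_R < 1, the body is inside the Roche limit.

inside; d/d_R ≈ 0.808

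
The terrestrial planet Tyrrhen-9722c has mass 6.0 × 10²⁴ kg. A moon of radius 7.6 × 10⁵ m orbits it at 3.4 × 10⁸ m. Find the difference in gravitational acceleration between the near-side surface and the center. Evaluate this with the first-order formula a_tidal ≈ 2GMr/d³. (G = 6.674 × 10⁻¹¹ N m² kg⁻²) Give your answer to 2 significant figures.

a_tidal = 2GMr/d³
        = 2 × (6.674 × 10⁻¹¹) × (6.0 × 10²⁴) × (7.6 × 10⁵) / (3.4 × 10⁸)³
        = 1.5 × 10⁻⁵ m/s²

1.5 × 10⁻⁵ m/s²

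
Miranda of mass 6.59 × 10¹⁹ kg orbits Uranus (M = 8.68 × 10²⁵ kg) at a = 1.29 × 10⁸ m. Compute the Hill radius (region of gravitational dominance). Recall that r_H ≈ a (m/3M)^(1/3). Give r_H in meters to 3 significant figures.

8.16 × 10⁵ m

r_H ≈ a (m/3M)^(1/3)
    = (1.29 × 10⁸) × (6.59 × 10¹⁹ / (3 × 8.68 × 10²⁵))^(1/3)
    = 8.16 × 10⁵ m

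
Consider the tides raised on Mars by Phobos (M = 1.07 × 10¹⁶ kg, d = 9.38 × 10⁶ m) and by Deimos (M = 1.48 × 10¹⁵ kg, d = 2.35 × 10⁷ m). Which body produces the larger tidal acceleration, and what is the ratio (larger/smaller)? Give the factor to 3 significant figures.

Tidal acceleration ∝ M/d³, so compare M/d³ for each.
Phobos: (1.07 × 10¹⁶) / (9.38 × 10⁶)³ = 1.297 × 10⁻⁵
Deimos: (1.48 × 10¹⁵) / (2.35 × 10⁷)³ = 1.140 × 10⁻⁷
Ratio (larger/smaller) = 114

Phobos, by a factor of ≈ 114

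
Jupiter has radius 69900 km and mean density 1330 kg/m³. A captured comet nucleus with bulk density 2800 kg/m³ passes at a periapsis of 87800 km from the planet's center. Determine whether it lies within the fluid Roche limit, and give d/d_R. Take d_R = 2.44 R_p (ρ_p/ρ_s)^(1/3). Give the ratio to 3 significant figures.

d_R = 2.44 × (69900 km) × (1330/2800)^(1/3) = 1.331 × 10⁵ km
d/d_R = (87800) / (1.331 × 10⁵) = 0.660
Since d/d_R < 1, the body is inside the Roche limit.

inside; d/d_R ≈ 0.660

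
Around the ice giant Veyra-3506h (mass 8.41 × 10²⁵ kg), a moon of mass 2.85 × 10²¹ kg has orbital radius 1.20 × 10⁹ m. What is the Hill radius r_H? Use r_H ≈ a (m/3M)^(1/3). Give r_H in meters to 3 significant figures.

r_H ≈ a (m/3M)^(1/3)
    = (1.20 × 10⁹) × (2.85 × 10²¹ / (3 × 8.41 × 10²⁵))^(1/3)
    = 2.69 × 10⁷ m

2.69 × 10⁷ m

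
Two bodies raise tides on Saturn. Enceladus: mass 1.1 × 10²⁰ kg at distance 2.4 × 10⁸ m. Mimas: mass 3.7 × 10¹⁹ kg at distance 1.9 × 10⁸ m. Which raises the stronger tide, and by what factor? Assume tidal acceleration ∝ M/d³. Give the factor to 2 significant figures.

Enceladus, by a factor of ≈ 1.5

Tidal stretch scales as M/d³; compute that for each body.
Enceladus: (1.1 × 10²⁰) / (2.4 × 10⁸)³ = 7.957 × 10⁻⁶
Mimas: (3.7 × 10¹⁹) / (1.9 × 10⁸)³ = 5.394 × 10⁻⁶
Ratio (larger/smaller) = 1.5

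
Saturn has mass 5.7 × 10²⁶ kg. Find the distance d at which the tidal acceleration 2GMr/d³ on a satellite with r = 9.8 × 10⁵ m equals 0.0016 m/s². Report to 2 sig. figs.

3.6 × 10⁸ m

2GMr/d³ = a_tidal  ⇒  d = (2GMr / a_tidal)^(1/3)
d = (2 × 6.674×10⁻¹¹ × (5.7 × 10²⁶) × (9.8 × 10⁵) / (0.0016))^(1/3)
  = 3.6 × 10⁸ m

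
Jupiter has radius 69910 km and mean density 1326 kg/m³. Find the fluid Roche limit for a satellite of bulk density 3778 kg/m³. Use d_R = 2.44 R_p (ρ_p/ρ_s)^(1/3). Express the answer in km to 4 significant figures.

d_R = 2.44 × 69910 km × (1326/3778)^(1/3)
    = 1.203 × 10⁵ km

1.203 × 10⁵ km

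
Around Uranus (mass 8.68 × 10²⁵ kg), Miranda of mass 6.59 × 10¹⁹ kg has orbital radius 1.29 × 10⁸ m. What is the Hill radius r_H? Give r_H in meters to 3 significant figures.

8.16 × 10⁵ m

r_H ≈ a (m/3M)^(1/3)
    = (1.29 × 10⁸) × (6.59 × 10¹⁹ / (3 × 8.68 × 10²⁵))^(1/3)
    = 8.16 × 10⁵ m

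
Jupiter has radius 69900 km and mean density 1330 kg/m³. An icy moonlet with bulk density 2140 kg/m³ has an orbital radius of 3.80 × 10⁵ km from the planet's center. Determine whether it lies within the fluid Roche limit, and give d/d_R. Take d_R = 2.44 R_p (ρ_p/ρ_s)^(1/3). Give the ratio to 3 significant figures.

outside; d/d_R ≈ 2.61

d_R = 2.44 × (69900 km) × (1330/2140)^(1/3) = 1.456 × 10⁵ km
d/d_R = (3.80 × 10⁵) / (1.456 × 10⁵) = 2.61
Since d/d_R > 1, the body is outside the Roche limit.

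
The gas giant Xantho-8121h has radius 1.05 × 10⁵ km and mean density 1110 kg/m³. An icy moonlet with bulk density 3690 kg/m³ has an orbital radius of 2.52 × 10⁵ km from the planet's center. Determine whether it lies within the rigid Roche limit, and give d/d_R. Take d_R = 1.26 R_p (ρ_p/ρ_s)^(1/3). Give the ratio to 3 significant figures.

d_R = 1.26 × (1.05 × 10⁵ km) × (1110/3690)^(1/3) = 88650 km
d/d_R = (2.52 × 10⁵) / (88650) = 2.84
Since d/d_R > 1, the body is outside the Roche limit.

outside; d/d_R ≈ 2.84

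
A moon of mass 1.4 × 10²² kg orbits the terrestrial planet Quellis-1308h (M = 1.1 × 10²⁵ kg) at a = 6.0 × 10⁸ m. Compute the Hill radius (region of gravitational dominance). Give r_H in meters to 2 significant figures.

r_H ≈ a (m/3M)^(1/3)
    = (6.0 × 10⁸) × (1.4 × 10²² / (3 × 1.1 × 10²⁵))^(1/3)
    = 4.5 × 10⁷ m

4.5 × 10⁷ m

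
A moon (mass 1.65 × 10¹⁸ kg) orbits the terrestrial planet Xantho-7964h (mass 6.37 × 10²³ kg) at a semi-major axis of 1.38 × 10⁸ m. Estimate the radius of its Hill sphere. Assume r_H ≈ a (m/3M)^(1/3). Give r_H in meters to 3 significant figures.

1.31 × 10⁶ m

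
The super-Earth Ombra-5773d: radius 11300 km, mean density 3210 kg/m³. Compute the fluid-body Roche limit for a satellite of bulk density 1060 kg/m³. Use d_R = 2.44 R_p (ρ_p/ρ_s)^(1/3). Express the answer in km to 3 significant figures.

39900 km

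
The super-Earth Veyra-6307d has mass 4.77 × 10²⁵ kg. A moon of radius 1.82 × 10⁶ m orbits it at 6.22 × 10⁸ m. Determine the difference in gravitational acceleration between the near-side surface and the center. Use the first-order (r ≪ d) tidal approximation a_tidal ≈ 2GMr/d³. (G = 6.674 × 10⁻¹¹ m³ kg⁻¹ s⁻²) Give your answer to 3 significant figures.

Δa = 2GMr/d³
   = 2 × (6.674 × 10⁻¹¹) × (4.77 × 10²⁵) × (1.82 × 10⁶) / (6.22 × 10⁸)³
   = 4.82 × 10⁻⁵ m/s²

4.82 × 10⁻⁵ m/s²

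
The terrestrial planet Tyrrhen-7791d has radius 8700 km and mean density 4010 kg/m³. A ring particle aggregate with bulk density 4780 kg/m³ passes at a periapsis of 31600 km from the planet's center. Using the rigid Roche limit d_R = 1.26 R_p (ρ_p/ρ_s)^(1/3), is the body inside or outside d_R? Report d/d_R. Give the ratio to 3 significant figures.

outside; d/d_R ≈ 3.06

d_R = 1.26 × (8700 km) × (4010/4780)^(1/3) = 10340 km
d/d_R = (31600) / (10340) = 3.06
Since d/d_R > 1, the body is outside the Roche limit.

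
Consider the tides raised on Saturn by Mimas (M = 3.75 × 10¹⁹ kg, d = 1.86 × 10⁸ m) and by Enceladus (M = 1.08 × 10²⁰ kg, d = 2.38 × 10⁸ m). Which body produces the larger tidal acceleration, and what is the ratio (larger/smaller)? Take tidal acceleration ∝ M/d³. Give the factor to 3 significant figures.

Enceladus, by a factor of ≈ 1.37

Tidal acceleration ∝ M/d³, so compare M/d³ for each.
Mimas: (3.75 × 10¹⁹) / (1.86 × 10⁸)³ = 5.828 × 10⁻⁶
Enceladus: (1.08 × 10²⁰) / (2.38 × 10⁸)³ = 8.011 × 10⁻⁶
Ratio (larger/smaller) = 1.37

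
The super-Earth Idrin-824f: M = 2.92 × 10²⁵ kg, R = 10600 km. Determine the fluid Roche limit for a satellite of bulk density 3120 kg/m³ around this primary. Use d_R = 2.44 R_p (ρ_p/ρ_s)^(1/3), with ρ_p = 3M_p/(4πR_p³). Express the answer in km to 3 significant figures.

ρ_p = 3M_p/(4πR_p³) = 3 × (2.92 × 10²⁵) / (4π × (1.06 × 10⁷ m)³) = 5850 kg/m³
d_R = 2.44 × 10600 km × (5850/3120)^(1/3)
    = 31900 km

31900 km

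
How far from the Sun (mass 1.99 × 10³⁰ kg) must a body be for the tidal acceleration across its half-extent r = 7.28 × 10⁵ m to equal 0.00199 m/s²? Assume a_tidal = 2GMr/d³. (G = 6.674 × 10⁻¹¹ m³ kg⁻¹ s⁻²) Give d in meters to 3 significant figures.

2GMr/d³ = a_tidal  ⇒  d = (2GMr / a_tidal)^(1/3)
d = (2 × 6.674×10⁻¹¹ × (1.99 × 10³⁰) × (7.28 × 10⁵) / (0.00199))^(1/3)
  = 4.60 × 10⁹ m

4.60 × 10⁹ m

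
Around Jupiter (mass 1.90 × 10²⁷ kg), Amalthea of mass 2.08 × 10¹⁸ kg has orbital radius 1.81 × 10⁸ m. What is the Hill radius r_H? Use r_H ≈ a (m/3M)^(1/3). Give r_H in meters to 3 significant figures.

1.29 × 10⁵ m

r_H ≈ a (m/3M)^(1/3)
    = (1.81 × 10⁸) × (2.08 × 10¹⁸ / (3 × 1.90 × 10²⁷))^(1/3)
    = 1.29 × 10⁵ m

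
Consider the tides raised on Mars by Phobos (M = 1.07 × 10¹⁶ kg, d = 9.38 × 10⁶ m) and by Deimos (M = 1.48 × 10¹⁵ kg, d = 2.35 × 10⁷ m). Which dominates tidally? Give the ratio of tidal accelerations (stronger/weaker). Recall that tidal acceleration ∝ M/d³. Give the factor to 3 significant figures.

Phobos, by a factor of ≈ 114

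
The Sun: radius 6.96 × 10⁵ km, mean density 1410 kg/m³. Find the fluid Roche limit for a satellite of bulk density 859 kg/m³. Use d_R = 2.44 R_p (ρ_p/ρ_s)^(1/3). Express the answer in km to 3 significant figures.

2.00 × 10⁶ km

d_R = 2.44 × 6.96 × 10⁵ km × (1410/859)^(1/3)
    = 2.00 × 10⁶ km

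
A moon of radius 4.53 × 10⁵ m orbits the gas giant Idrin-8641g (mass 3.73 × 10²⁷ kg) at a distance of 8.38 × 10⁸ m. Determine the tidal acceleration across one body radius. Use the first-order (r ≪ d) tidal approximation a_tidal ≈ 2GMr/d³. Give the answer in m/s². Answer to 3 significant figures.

Δa = 2GMr/d³
   = 2 × (6.674 × 10⁻¹¹) × (3.73 × 10²⁷) × (4.53 × 10⁵) / (8.38 × 10⁸)³
   = 3.83 × 10⁻⁴ m/s²

3.83 × 10⁻⁴ m/s²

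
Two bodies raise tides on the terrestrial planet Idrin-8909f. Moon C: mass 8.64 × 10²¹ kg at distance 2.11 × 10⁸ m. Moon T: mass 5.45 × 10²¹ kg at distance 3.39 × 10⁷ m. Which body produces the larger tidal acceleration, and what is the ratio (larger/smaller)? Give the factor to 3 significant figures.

Tidal stretch scales as M/d³; compute that for each body.
Moon C: (8.64 × 10²¹) / (2.11 × 10⁸)³ = 9.197 × 10⁻⁴
Moon T: (5.45 × 10²¹) / (3.39 × 10⁷)³ = 1.399 × 10⁻¹
Ratio (larger/smaller) = 152

Moon T, by a factor of ≈ 152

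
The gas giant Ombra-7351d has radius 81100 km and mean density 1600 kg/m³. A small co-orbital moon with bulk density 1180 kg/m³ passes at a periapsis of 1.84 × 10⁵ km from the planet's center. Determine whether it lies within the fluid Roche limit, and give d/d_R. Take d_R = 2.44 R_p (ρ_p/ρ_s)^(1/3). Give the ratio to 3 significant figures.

d_R = 2.44 × (81100 km) × (1600/1180)^(1/3) = 2.190 × 10⁵ km
d/d_R = (1.84 × 10⁵) / (2.190 × 10⁵) = 0.840
Since d/d_R < 1, the body is inside the Roche limit.

inside; d/d_R ≈ 0.840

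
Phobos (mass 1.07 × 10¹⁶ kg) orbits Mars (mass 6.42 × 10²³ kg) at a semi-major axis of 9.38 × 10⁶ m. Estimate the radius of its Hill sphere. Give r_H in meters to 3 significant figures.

r_H ≈ a (m/3M)^(1/3)
    = (9.38 × 10⁶) × (1.07 × 10¹⁶ / (3 × 6.42 × 10²³))^(1/3)
    = 1.66 × 10⁴ m

1.66 × 10⁴ m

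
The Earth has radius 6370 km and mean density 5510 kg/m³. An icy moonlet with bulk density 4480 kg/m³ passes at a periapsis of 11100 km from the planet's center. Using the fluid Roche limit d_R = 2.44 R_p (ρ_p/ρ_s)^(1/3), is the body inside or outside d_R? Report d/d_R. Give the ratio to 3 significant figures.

inside; d/d_R ≈ 0.667

d_R = 2.44 × (6370 km) × (5510/4480)^(1/3) = 16650 km
d/d_R = (11100) / (16650) = 0.667
Since d/d_R < 1, the body is inside the Roche limit.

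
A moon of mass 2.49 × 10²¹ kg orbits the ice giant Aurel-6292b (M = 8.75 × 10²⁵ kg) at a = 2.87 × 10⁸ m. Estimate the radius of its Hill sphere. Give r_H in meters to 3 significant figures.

6.08 × 10⁶ m

r_H ≈ a (m/3M)^(1/3)
    = (2.87 × 10⁸) × (2.49 × 10²¹ / (3 × 8.75 × 10²⁵))^(1/3)
    = 6.08 × 10⁶ m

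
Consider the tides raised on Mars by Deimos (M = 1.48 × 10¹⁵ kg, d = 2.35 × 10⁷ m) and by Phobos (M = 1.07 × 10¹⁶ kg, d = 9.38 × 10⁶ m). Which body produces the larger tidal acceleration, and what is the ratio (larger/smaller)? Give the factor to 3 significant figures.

Compare M/d³ for the two perturbers:
Deimos: (1.48 × 10¹⁵) / (2.35 × 10⁷)³ = 1.140 × 10⁻⁷
Phobos: (1.07 × 10¹⁶) / (9.38 × 10⁶)³ = 1.297 × 10⁻⁵
Ratio (larger/smaller) = 114

Phobos, by a factor of ≈ 114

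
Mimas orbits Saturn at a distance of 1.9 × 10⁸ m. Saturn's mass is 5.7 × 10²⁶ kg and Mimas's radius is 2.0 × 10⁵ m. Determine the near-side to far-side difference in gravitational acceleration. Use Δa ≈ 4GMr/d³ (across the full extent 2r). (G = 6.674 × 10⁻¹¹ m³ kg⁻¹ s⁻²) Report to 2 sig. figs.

4.4 × 10⁻³ m/s²

a_tidal = 4GMr/d³
        = 4 × (6.674 × 10⁻¹¹) × (5.7 × 10²⁶) × (2.0 × 10⁵) / (1.9 × 10⁸)³
        = 4.4 × 10⁻³ m/s²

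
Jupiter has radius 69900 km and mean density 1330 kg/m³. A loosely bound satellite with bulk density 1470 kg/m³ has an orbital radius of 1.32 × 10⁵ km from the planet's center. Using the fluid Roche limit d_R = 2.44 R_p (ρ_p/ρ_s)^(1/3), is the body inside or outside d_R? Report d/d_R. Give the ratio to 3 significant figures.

d_R = 2.44 × (69900 km) × (1330/1470)^(1/3) = 1.650 × 10⁵ km
d/d_R = (1.32 × 10⁵) / (1.650 × 10⁵) = 0.800
Since d/d_R < 1, the body is inside the Roche limit.

inside; d/d_R ≈ 0.800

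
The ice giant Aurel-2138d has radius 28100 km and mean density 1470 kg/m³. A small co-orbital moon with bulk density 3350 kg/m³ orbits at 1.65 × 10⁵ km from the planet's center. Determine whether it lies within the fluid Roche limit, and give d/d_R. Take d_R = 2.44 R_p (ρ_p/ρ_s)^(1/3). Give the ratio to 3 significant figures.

outside; d/d_R ≈ 3.17

d_R = 2.44 × (28100 km) × (1470/3350)^(1/3) = 52100 km
d/d_R = (1.65 × 10⁵) / (52100) = 3.17
Since d/d_R > 1, the body is outside the Roche limit.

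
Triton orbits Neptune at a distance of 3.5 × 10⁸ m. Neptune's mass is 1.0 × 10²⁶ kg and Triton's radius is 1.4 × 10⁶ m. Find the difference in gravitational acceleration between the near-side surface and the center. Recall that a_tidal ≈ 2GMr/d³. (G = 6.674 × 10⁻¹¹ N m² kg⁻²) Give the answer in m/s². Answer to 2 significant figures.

4.4 × 10⁻⁴ m/s²

Δg = 2GMr/d³
   = 2 × (6.674 × 10⁻¹¹) × (1.0 × 10²⁶) × (1.4 × 10⁶) / (3.5 × 10⁸)³
   = 4.4 × 10⁻⁴ m/s²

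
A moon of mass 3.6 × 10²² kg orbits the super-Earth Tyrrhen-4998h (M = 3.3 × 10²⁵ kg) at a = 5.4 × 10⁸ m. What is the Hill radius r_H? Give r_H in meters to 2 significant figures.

3.9 × 10⁷ m

r_H ≈ a (m/3M)^(1/3)
    = (5.4 × 10⁸) × (3.6 × 10²² / (3 × 3.3 × 10²⁵))^(1/3)
    = 3.9 × 10⁷ m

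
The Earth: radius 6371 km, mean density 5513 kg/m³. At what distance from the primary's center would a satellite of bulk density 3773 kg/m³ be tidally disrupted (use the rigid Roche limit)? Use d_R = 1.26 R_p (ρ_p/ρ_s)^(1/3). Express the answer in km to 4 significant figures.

9109 km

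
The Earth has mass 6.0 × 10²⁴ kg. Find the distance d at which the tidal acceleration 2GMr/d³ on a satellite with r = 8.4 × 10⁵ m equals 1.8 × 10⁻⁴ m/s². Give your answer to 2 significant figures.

2GMr/d³ = a_tidal  ⇒  d = (2GMr / a_tidal)^(1/3)
d = (2 × 6.674×10⁻¹¹ × (6.0 × 10²⁴) × (8.4 × 10⁵) / (1.8 × 10⁻⁴))^(1/3)
  = 1.6 × 10⁸ m

1.6 × 10⁸ m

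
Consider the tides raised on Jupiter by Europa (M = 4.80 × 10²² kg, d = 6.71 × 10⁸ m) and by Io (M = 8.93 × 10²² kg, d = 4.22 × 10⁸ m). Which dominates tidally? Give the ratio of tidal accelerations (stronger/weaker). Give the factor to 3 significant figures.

Io, by a factor of ≈ 7.48

Tidal stretch scales as M/d³; compute that for each body.
Europa: (4.80 × 10²²) / (6.71 × 10⁸)³ = 1.589 × 10⁻⁴
Io: (8.93 × 10²²) / (4.22 × 10⁸)³ = 1.188 × 10⁻³
Ratio (larger/smaller) = 7.48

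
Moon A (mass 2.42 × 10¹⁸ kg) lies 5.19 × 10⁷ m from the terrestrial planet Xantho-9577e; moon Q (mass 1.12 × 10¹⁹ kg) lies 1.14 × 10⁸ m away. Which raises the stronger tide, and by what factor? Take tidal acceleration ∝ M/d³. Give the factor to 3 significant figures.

Tidal acceleration ∝ M/d³, so compare M/d³ for each.
Moon A: (2.42 × 10¹⁸) / (5.19 × 10⁷)³ = 1.731 × 10⁻⁵
Moon Q: (1.12 × 10¹⁹) / (1.14 × 10⁸)³ = 7.560 × 10⁻⁶
Ratio (larger/smaller) = 2.29

Moon A, by a factor of ≈ 2.29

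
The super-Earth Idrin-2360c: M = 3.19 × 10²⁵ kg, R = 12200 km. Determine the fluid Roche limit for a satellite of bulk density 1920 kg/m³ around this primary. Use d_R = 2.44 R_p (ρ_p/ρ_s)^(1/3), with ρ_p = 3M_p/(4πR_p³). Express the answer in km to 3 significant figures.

38600 km

ρ_p = 3M_p/(4πR_p³) = 3 × (3.19 × 10²⁵) / (4π × (1.22 × 10⁷ m)³) = 4190 kg/m³
d_R = 2.44 × 12200 km × (4190/1920)^(1/3)
    = 38600 km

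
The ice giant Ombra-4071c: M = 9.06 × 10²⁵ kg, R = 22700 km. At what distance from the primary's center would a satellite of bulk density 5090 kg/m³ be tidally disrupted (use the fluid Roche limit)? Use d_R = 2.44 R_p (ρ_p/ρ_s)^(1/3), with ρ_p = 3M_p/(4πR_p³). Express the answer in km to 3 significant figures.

ρ_p = 3M_p/(4πR_p³) = 3 × (9.06 × 10²⁵) / (4π × (2.27 × 10⁷ m)³) = 1850 kg/m³
d_R = 2.44 × 22700 km × (1850/5090)^(1/3)
    = 39500 km

39500 km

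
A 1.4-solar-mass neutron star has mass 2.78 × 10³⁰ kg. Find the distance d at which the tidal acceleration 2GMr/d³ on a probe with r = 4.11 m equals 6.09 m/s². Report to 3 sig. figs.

2GMr/d³ = a_tidal  ⇒  d = (2GMr / a_tidal)^(1/3)
d = (2 × 6.674×10⁻¹¹ × (2.78 × 10³⁰) × (4.11) / (6.09))^(1/3)
  = 6.30 × 10⁶ m

6.30 × 10⁶ m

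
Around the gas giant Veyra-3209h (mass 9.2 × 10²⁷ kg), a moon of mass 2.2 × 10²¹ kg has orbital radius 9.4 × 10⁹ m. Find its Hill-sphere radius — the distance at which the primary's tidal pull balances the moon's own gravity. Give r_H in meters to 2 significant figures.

4.0 × 10⁷ m

r_H ≈ a (m/3M)^(1/3)
    = (9.4 × 10⁹) × (2.2 × 10²¹ / (3 × 9.2 × 10²⁷))^(1/3)
    = 4.0 × 10⁷ m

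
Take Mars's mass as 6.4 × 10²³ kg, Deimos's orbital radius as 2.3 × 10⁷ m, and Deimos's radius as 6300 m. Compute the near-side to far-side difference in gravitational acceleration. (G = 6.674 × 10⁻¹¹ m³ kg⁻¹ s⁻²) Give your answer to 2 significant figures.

8.8 × 10⁻⁵ m/s²

Δa = 4GMr/d³
   = 4 × (6.674 × 10⁻¹¹) × (6.4 × 10²³) × (6300) / (2.3 × 10⁷)³
   = 8.8 × 10⁻⁵ m/s²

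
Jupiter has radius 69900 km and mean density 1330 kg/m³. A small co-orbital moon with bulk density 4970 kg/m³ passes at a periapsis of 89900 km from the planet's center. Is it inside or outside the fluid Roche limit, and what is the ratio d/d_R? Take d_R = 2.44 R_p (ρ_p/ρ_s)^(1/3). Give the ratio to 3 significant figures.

d_R = 2.44 × (69900 km) × (1330/4970)^(1/3) = 1.099 × 10⁵ km
d/d_R = (89900) / (1.099 × 10⁵) = 0.818
Since d/d_R < 1, the body is inside the Roche limit.

inside; d/d_R ≈ 0.818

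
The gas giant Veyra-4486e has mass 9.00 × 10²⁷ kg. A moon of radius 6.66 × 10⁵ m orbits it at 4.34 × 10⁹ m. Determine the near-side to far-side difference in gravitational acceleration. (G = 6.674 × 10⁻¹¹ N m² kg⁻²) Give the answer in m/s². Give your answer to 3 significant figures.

1.96 × 10⁻⁵ m/s²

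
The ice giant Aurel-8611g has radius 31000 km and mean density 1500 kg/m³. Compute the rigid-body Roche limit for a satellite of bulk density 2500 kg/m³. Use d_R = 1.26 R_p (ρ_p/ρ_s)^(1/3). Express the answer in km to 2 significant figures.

33000 km

d_R = 1.26 × 31000 km × (1500/2500)^(1/3)
    = 33000 km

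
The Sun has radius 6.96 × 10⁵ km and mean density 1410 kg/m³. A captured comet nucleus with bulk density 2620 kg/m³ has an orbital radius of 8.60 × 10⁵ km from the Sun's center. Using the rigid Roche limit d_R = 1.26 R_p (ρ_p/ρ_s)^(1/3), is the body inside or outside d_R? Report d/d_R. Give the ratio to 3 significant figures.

outside; d/d_R ≈ 1.21

d_R = 1.26 × (6.96 × 10⁵ km) × (1410/2620)^(1/3) = 7.133 × 10⁵ km
d/d_R = (8.60 × 10⁵) / (7.133 × 10⁵) = 1.21
Since d/d_R > 1, the body is outside the Roche limit.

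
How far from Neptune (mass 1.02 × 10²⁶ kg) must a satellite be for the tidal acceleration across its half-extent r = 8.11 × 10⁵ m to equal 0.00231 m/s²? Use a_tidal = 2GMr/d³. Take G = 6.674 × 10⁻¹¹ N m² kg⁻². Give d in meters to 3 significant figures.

1.68 × 10⁸ m

2GMr/d³ = a_tidal  ⇒  d = (2GMr / a_tidal)^(1/3)
d = (2 × 6.674×10⁻¹¹ × (1.02 × 10²⁶) × (8.11 × 10⁵) / (0.00231))^(1/3)
  = 1.68 × 10⁸ m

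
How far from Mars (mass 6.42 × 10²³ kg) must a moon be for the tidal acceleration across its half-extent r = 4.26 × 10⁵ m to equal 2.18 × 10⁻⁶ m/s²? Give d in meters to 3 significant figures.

2.56 × 10⁸ m

2GMr/d³ = a_tidal  ⇒  d = (2GMr / a_tidal)^(1/3)
d = (2 × 6.674×10⁻¹¹ × (6.42 × 10²³) × (4.26 × 10⁵) / (2.18 × 10⁻⁶))^(1/3)
  = 2.56 × 10⁸ m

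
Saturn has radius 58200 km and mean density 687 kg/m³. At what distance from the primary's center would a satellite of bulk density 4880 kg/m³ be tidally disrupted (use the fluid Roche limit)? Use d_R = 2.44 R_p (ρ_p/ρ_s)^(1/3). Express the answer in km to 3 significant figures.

d_R = 2.44 × 58200 km × (687/4880)^(1/3)
    = 73900 km

73900 km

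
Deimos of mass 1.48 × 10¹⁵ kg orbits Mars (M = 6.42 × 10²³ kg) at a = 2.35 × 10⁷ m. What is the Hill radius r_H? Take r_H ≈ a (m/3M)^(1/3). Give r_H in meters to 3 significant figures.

r_H ≈ a (m/3M)^(1/3)
    = (2.35 × 10⁷) × (1.48 × 10¹⁵ / (3 × 6.42 × 10²³))^(1/3)
    = 2.15 × 10⁴ m

2.15 × 10⁴ m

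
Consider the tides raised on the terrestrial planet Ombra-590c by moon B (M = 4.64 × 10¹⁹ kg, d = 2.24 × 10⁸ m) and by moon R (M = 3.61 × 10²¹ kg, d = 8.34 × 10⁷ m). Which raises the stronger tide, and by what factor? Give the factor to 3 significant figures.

Moon R, by a factor of ≈ 1510

Tidal acceleration ∝ M/d³, so compare M/d³ for each.
Moon B: (4.64 × 10¹⁹) / (2.24 × 10⁸)³ = 4.128 × 10⁻⁶
Moon R: (3.61 × 10²¹) / (8.34 × 10⁷)³ = 6.223 × 10⁻³
Ratio (larger/smaller) = 1510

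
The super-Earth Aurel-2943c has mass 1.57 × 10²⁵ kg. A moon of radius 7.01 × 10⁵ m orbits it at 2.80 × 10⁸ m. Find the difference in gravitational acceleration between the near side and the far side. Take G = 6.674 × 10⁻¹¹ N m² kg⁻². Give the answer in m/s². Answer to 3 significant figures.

1.34 × 10⁻⁴ m/s²

Δg = 4GMr/d³
   = 4 × (6.674 × 10⁻¹¹) × (1.57 × 10²⁵) × (7.01 × 10⁵) / (2.80 × 10⁸)³
   = 1.34 × 10⁻⁴ m/s²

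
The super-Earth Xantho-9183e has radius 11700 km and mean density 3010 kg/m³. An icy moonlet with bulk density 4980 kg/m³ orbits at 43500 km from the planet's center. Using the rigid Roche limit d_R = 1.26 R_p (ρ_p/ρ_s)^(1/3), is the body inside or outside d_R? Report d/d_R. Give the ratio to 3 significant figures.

outside; d/d_R ≈ 3.49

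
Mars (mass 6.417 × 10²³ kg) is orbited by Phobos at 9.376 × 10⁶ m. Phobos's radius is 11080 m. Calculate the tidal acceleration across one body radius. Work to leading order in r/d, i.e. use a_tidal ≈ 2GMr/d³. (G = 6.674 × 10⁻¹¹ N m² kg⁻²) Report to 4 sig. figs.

Differencing GM/(d−r)² and GM/d² to first order in r/d gives 2GMr/d³.
a_tidal = 2GMr/d³
        = 2 × (6.674 × 10⁻¹¹) × (6.417 × 10²³) × (11080) / (9.376 × 10⁶)³
        = 1.151 × 10⁻³ m/s²

1.151 × 10⁻³ m/s²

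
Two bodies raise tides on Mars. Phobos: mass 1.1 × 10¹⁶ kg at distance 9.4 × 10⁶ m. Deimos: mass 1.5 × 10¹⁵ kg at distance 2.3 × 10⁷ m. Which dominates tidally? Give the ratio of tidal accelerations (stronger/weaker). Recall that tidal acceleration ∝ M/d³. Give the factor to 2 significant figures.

Compare M/d³ for the two perturbers:
Phobos: (1.1 × 10¹⁶) / (9.4 × 10⁶)³ = 1.324 × 10⁻⁵
Deimos: (1.5 × 10¹⁵) / (2.3 × 10⁷)³ = 1.233 × 10⁻⁷
Ratio (larger/smaller) = 110

Phobos, by a factor of ≈ 110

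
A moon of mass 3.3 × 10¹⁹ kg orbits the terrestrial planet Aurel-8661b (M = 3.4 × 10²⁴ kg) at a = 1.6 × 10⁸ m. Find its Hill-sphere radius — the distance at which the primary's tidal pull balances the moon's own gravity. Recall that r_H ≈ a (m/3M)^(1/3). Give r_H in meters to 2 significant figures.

2.4 × 10⁶ m

r_H ≈ a (m/3M)^(1/3)
    = (1.6 × 10⁸) × (3.3 × 10¹⁹ / (3 × 3.4 × 10²⁴))^(1/3)
    = 2.4 × 10⁶ m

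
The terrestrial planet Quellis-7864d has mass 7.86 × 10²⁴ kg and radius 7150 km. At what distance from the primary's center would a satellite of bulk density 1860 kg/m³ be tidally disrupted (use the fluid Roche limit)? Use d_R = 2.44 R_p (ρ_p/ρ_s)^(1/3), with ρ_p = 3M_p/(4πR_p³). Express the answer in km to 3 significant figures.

24500 km

ρ_p = 3M_p/(4πR_p³) = 3 × (7.86 × 10²⁴) / (4π × (7.15 × 10⁶ m)³) = 5130 kg/m³
d_R = 2.44 × 7150 km × (5130/1860)^(1/3)
    = 24500 km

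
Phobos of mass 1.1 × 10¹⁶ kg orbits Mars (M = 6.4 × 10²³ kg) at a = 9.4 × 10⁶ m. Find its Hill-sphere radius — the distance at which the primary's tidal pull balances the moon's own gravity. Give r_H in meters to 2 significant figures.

1.7 × 10⁴ m

r_H ≈ a (m/3M)^(1/3)
    = (9.4 × 10⁶) × (1.1 × 10¹⁶ / (3 × 6.4 × 10²³))^(1/3)
    = 1.7 × 10⁴ m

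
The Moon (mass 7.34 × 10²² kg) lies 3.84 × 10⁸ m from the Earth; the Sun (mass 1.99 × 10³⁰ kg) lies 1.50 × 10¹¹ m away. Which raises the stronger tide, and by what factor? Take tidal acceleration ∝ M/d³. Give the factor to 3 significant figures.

The Moon, by a factor of ≈ 2.20

The tide-raising term goes as M/d³ (the gradient of a 1/d² field).
The Moon: (7.34 × 10²²) / (3.84 × 10⁸)³ = 1.296 × 10⁻³
The Sun: (1.99 × 10³⁰) / (1.50 × 10¹¹)³ = 5.896 × 10⁻⁴
Ratio (larger/smaller) = 2.20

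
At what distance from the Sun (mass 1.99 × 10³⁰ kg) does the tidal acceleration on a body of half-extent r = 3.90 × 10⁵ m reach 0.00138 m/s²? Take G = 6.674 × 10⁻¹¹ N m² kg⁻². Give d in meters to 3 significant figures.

4.22 × 10⁹ m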